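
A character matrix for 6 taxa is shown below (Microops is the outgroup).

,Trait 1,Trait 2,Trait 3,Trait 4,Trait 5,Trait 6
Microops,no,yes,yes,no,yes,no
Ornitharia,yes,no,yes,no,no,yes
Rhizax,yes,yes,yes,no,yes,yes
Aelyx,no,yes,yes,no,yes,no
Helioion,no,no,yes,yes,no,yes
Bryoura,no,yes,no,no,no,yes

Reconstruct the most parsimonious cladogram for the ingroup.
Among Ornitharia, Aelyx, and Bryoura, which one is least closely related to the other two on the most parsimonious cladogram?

Aelyx

Character polarity is set by the outgroup: the derived state is whichever differs from the outgroup's state, so for Trait 2, Trait 3, Trait 5 the derived state is 'no', and for the remaining characters it is 'yes'.
Trait 1 groups Ornitharia and Rhizax, which is incompatible with the clades supported by the remaining characters; treating it as convergent (homoplasy) costs fewer steps than any alternative tree.
Trait 2: derived state 'no' in Helioion and Ornitharia only — synapomorphy for {Helioion, Ornitharia}.
Trait 3 (derived state 'no') is unique to Bryoura (autapomorphy; uninformative for grouping).
Trait 4: derived state 'yes' in Helioion only — an autapomorphy, so it tells us nothing about relationships among taxa.
Trait 5: derived state 'no' in Bryoura, Helioion, and Ornitharia only — synapomorphy for {Bryoura, Helioion, Ornitharia}.
Trait 6 (derived state 'yes') is shared by Bryoura, Helioion, Ornitharia, and Rhizax — a synapomorphy uniting that clade.
Most parsimonious ingroup topology: ((((Ornitharia,Helioion),Bryoura),Rhizax),Aelyx).
Bryoura and Ornitharia share a more recent common ancestor with each other than either does with Aelyx, so Aelyx is the least closely related of the three.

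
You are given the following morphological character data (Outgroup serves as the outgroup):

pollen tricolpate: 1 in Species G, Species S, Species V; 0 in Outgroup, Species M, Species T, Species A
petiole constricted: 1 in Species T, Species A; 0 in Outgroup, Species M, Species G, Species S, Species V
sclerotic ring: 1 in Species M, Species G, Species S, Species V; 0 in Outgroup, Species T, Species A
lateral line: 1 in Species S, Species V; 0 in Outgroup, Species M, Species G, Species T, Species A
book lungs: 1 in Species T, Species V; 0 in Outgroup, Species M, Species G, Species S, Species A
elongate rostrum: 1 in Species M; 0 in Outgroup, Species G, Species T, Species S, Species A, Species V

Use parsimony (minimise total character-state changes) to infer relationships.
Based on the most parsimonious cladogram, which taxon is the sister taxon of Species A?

The outgroup has state '0' for every character, so '1' is the derived state throughout.
pollen tricolpate (derived state '1') is shared by Species G, Species S, and Species V — a synapomorphy uniting that clade.
petiole constricted: derived state '1' in Species A and Species T only — synapomorphy for {Species A, Species T}.
sclerotic ring (derived state '1') is shared by Species G, Species M, Species S, and Species V — a synapomorphy uniting that clade.
Only Species S and Species V show the derived state '1' for lateral line, supporting them as a clade.
book lungs (state '1') occurs in Species T and Species V but conflicts with the nesting implied by the other characters — most parsimoniously interpreted as homoplasy.
elongate rostrum (derived state '1') is unique to Species M (autapomorphy; uninformative for grouping).
Most parsimonious ingroup topology: ((Species A,Species T),(((Species V,Species S),Species G),Species M)).
Species A and Species T form a cherry on this tree, so they are sister taxa.

Species T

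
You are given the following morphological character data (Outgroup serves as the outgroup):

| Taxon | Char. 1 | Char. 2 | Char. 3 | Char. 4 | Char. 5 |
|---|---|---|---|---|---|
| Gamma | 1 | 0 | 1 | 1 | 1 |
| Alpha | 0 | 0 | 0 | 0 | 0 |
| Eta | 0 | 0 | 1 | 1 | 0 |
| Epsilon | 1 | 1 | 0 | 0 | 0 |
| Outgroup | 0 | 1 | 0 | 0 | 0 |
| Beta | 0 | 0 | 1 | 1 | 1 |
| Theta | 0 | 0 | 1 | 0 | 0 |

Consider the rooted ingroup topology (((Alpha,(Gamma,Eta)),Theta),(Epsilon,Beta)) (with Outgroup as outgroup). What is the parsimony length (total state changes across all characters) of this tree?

Map each character onto (((Alpha,(Gamma,Eta)),Theta),(Epsilon,Beta)) (rooted by Outgroup) and count the minimum state changes it requires (Fitch parsimony):
Char. 1: 2; Char. 2: 2; Char. 3: 3; Char. 4: 2; Char. 5: 2.
Total tree length = 11.

11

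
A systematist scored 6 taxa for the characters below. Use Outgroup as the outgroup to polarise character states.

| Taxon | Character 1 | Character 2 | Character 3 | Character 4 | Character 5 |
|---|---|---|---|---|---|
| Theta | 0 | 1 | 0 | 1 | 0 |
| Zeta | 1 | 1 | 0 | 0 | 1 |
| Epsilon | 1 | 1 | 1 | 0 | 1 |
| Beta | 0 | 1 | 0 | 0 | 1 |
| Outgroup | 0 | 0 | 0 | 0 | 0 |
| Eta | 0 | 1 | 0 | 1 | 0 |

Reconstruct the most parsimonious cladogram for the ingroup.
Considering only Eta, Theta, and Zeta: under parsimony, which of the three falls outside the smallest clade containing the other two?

The outgroup has state '0' for every character, so '1' is the derived state throughout.
Only Epsilon and Zeta show the derived state '1' for Character 1, supporting them as a clade.
Character 2 (derived state '1') is shared by all ingroup taxa — unites the whole ingroup.
Character 3: derived state '1' in Epsilon only — an autapomorphy, so it tells us nothing about relationships among taxa.
Character 4 (derived state '1') is shared by Eta and Theta — a synapomorphy uniting that clade.
Only Beta, Epsilon, and Zeta show the derived state '1' for Character 5, supporting them as a clade.
Most parsimonious ingroup topology: (((Zeta,Epsilon),Beta),(Theta,Eta)).
Eta and Theta share a more recent common ancestor with each other than either does with Zeta, so Zeta is the least closely related of the three.

Zeta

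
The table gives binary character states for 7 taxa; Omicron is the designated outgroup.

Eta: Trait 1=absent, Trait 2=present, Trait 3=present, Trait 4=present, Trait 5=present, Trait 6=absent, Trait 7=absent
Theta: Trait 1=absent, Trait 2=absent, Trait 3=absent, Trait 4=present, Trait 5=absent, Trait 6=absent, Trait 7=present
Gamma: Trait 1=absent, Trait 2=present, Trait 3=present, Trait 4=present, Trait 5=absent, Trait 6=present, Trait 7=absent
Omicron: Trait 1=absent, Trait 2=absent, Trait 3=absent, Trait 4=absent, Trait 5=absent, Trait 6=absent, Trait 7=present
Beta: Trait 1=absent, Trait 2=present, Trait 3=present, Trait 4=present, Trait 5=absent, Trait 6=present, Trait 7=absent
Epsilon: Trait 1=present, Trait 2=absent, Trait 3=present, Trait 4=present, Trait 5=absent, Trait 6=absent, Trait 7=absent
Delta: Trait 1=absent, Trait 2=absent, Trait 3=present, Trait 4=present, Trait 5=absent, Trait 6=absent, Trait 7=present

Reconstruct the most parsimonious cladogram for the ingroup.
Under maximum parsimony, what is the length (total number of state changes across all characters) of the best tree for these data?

7

Character polarity is set by the outgroup: the derived state is whichever differs from the outgroup's state, so for Trait 7 the derived state is 'absent', and for the remaining characters it is 'present'.
Trait 1 (derived state 'present') is unique to Epsilon (autapomorphy; uninformative for grouping).
Trait 2 (derived state 'present') is shared by Beta, Eta, and Gamma — a synapomorphy uniting that clade.
Trait 3: derived state 'present' in Beta, Delta, Epsilon, Eta, and Gamma only — synapomorphy for {Beta, Delta, Epsilon, Eta, Gamma}.
All ingroup taxa share the derived state 'present' for Trait 4; it defines the ingroup but does not resolve relationships within it.
Trait 5 (derived state 'present') is unique to Eta (autapomorphy; uninformative for grouping).
Trait 6: derived state 'present' in Beta and Gamma only — synapomorphy for {Beta, Gamma}.
Only Beta, Epsilon, Eta, and Gamma show the derived state 'absent' for Trait 7, supporting them as a clade.
Most parsimonious ingroup topology: (((((Beta,Gamma),Eta),Epsilon),Delta),Theta).
Changes per character on this tree: Trait 1: 1; Trait 2: 1; Trait 3: 1; Trait 4: 1; Trait 5: 1; Trait 6: 1; Trait 7: 1.
Total = 7.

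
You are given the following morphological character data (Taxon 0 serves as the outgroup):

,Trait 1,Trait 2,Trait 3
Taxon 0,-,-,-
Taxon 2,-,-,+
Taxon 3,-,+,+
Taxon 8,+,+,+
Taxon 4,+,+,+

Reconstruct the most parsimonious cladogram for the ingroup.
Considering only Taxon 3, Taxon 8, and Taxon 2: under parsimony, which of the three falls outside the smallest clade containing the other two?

The outgroup has state '-' for every character, so '+' is the derived state throughout.
Trait 1: derived state '+' in Taxon 4 and Taxon 8 only — synapomorphy for {Taxon 4, Taxon 8}.
Trait 2 (derived state '+') is shared by Taxon 3, Taxon 4, and Taxon 8 — a synapomorphy uniting that clade.
All ingroup taxa share the derived state '+' for Trait 3; it defines the ingroup but does not resolve relationships within it.
Most parsimonious ingroup topology: (Taxon 2,(Taxon 3,(Taxon 8,Taxon 4))).
Taxon 8 and Taxon 3 share a more recent common ancestor with each other than either does with Taxon 2, so Taxon 2 is the least closely related of the three.

Taxon 2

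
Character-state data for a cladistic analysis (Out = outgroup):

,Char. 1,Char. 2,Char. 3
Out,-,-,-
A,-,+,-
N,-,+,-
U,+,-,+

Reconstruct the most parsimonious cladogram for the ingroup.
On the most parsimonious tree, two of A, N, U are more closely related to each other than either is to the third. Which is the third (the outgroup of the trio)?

The outgroup has state '-' for every character, so '+' is the derived state throughout.
Char. 1 (derived state '+') is unique to U (autapomorphy; uninformative for grouping).
Char. 2: derived state '+' in A and N only — synapomorphy for {A, N}.
Char. 3: derived state '+' in U only — an autapomorphy, so it tells us nothing about relationships among taxa.
Most parsimonious ingroup topology: ((A,N),U).
A and N share a more recent common ancestor with each other than either does with U, so U is the least closely related of the three.

U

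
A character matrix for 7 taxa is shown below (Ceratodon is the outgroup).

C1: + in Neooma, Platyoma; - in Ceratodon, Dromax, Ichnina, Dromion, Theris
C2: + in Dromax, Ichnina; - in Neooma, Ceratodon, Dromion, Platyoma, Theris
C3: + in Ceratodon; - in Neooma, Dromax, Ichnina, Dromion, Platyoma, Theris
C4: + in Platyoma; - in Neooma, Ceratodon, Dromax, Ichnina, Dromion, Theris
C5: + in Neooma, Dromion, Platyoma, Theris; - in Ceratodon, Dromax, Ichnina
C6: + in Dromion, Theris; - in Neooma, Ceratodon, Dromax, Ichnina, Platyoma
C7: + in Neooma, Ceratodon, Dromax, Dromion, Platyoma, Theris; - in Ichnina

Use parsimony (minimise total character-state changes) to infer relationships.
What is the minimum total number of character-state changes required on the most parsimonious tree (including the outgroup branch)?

Character polarity is set by the outgroup: the derived state is whichever differs from the outgroup's state, so for C3, C7 the derived state is '-', and for the remaining characters it is '+'.
Only Neooma and Platyoma show the derived state '+' for C1, supporting them as a clade.
C2 (derived state '+') is shared by Dromax and Ichnina — a synapomorphy uniting that clade.
C3 (derived state '-') is shared by all ingroup taxa — unites the whole ingroup.
C4: derived state '+' in Platyoma only — an autapomorphy, so it tells us nothing about relationships among taxa.
Only Dromion, Neooma, Platyoma, and Theris show the derived state '+' for C5, supporting them as a clade.
C6 (derived state '+') is shared by Dromion and Theris — a synapomorphy uniting that clade.
C7 (derived state '-') is unique to Ichnina (autapomorphy; uninformative for grouping).
Most parsimonious ingroup topology: (((Neooma,Platyoma),(Theris,Dromion)),(Dromax,Ichnina)).
Changes per character on this tree: C1: 1; C2: 1; C3: 1; C4: 1; C5: 1; C6: 1; C7: 1.
Total = 7.

7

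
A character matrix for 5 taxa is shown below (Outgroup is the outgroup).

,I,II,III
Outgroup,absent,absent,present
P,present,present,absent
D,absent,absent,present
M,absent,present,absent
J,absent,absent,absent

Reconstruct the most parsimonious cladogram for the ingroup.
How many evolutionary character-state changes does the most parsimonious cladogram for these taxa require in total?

Character polarity is set by the outgroup: the derived state is whichever differs from the outgroup's state, so for III the derived state is 'absent', and for the remaining characters it is 'present'.
I (derived state 'present') is unique to P (autapomorphy; uninformative for grouping).
II: derived state 'present' in M and P only — synapomorphy for {M, P}.
Only J, M, and P show the derived state 'absent' for III, supporting them as a clade.
Most parsimonious ingroup topology: (((P,M),J),D).
Changes per character on this tree: I: 1; II: 1; III: 1.
Total = 3.

3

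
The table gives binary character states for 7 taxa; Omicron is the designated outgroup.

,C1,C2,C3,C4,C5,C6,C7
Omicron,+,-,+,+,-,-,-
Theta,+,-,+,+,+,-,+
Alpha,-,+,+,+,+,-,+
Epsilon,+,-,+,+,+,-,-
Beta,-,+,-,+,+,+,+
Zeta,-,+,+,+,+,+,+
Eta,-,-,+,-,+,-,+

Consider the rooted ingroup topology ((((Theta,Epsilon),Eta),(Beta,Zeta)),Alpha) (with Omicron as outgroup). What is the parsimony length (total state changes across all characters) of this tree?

10

Map each character onto ((((Theta,Epsilon),Eta),(Beta,Zeta)),Alpha) (rooted by Omicron) and count the minimum state changes it requires (Fitch parsimony):
C1: 2; C2: 2; C3: 1; C4: 1; C5: 1; C6: 1; C7: 2.
Total tree length = 10.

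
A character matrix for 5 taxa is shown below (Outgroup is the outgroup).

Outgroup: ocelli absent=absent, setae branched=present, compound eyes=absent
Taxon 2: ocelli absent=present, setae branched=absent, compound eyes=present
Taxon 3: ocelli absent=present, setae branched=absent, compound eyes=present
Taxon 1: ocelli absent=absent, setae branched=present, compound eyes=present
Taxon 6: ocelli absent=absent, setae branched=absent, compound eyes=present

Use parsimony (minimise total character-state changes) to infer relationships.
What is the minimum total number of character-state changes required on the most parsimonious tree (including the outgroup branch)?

Character polarity is set by the outgroup: the derived state is whichever differs from the outgroup's state, so for setae branched the derived state is 'absent', and for the remaining characters it is 'present'.
Only Taxon 2 and Taxon 3 show the derived state 'present' for ocelli absent, supporting them as a clade.
setae branched: derived state 'absent' in Taxon 2, Taxon 3, and Taxon 6 only — synapomorphy for {Taxon 2, Taxon 3, Taxon 6}.
compound eyes (derived state 'present') is shared by all ingroup taxa — unites the whole ingroup.
Most parsimonious ingroup topology: (((Taxon 2,Taxon 3),Taxon 6),Taxon 1).
Changes per character on this tree: ocelli absent: 1; setae branched: 1; compound eyes: 1.
Total = 3.

3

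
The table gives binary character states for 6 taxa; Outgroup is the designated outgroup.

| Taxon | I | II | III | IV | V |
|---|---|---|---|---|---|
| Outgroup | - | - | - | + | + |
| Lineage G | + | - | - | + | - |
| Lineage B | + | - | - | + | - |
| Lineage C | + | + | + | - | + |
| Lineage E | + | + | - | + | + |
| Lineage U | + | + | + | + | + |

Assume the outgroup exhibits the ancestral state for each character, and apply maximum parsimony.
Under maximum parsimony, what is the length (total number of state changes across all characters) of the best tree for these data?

Character polarity is set by the outgroup: the derived state is whichever differs from the outgroup's state, so for IV, V the derived state is '-', and for the remaining characters it is '+'.
All ingroup taxa share the derived state '+' for I; it defines the ingroup but does not resolve relationships within it.
II: derived state '+' in Lineage C, Lineage E, and Lineage U only — synapomorphy for {Lineage C, Lineage E, Lineage U}.
Only Lineage C and Lineage U show the derived state '+' for III, supporting them as a clade.
IV: derived state '-' in Lineage C only — an autapomorphy, so it tells us nothing about relationships among taxa.
Only Lineage B and Lineage G show the derived state '-' for V, supporting them as a clade.
Most parsimonious ingroup topology: ((Lineage G,Lineage B),((Lineage C,Lineage U),Lineage E)).
Changes per character on this tree: I: 1; II: 1; III: 1; IV: 1; V: 1.
Total = 5.

5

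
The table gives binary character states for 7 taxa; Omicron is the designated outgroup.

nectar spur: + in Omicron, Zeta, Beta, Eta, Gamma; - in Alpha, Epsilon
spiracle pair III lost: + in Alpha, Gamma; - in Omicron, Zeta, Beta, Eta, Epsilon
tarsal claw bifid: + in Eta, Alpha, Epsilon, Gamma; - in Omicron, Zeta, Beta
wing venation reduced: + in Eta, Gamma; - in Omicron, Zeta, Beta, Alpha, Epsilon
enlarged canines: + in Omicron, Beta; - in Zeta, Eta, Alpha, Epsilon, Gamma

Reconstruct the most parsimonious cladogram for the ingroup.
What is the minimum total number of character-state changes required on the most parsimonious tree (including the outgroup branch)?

Character polarity is set by the outgroup: the derived state is whichever differs from the outgroup's state, so for nectar spur, enlarged canines the derived state is '-', and for the remaining characters it is '+'.
nectar spur (derived state '-') is shared by Alpha and Epsilon — a synapomorphy uniting that clade.
spiracle pair III lost groups Alpha and Gamma, which is incompatible with the clades supported by the remaining characters; treating it as convergent (homoplasy) costs fewer steps than any alternative tree.
tarsal claw bifid: derived state '+' in Alpha, Epsilon, Eta, and Gamma only — synapomorphy for {Alpha, Epsilon, Eta, Gamma}.
wing venation reduced: derived state '+' in Eta and Gamma only — synapomorphy for {Eta, Gamma}.
enlarged canines: derived state '-' in Alpha, Epsilon, Eta, Gamma, and Zeta only — synapomorphy for {Alpha, Epsilon, Eta, Gamma, Zeta}.
Most parsimonious ingroup topology: ((Zeta,((Eta,Gamma),(Alpha,Epsilon))),Beta).
Changes per character on this tree: nectar spur: 1; spiracle pair III lost: 2; tarsal claw bifid: 1; wing venation reduced: 1; enlarged canines: 1.
Total = 6.

6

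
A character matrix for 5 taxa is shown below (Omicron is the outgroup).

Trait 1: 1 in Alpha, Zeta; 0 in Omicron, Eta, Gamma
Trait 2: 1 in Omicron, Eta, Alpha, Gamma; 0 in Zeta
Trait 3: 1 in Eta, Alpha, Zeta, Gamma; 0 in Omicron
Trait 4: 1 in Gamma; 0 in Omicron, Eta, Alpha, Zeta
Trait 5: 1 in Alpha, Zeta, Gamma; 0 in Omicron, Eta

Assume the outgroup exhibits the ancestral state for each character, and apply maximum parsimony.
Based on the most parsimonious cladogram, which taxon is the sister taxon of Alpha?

Zeta

Character polarity is set by the outgroup: the derived state is whichever differs from the outgroup's state, so for Trait 2 the derived state is '0', and for the remaining characters it is '1'.
Only Alpha and Zeta show the derived state '1' for Trait 1, supporting them as a clade.
Trait 2: derived state '0' in Zeta only — an autapomorphy, so it tells us nothing about relationships among taxa.
Trait 3 (derived state '1') is shared by all ingroup taxa — unites the whole ingroup.
Trait 4 (derived state '1') is unique to Gamma (autapomorphy; uninformative for grouping).
Trait 5: derived state '1' in Alpha, Gamma, and Zeta only — synapomorphy for {Alpha, Gamma, Zeta}.
Most parsimonious ingroup topology: (Eta,((Alpha,Zeta),Gamma)).
Alpha and Zeta form a cherry on this tree, so they are sister taxa.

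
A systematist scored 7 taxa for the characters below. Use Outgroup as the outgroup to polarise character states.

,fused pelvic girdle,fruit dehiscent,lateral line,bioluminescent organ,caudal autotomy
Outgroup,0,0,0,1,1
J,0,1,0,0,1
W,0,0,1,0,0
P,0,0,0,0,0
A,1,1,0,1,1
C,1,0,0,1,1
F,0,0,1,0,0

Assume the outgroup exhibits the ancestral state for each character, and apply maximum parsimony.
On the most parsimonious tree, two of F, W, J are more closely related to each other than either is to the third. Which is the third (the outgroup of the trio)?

J

Character polarity is set by the outgroup: the derived state is whichever differs from the outgroup's state, so for bioluminescent organ, caudal autotomy the derived state is '0', and for the remaining characters it is '1'.
fused pelvic girdle (derived state '1') is shared by A and C — a synapomorphy uniting that clade.
fruit dehiscent (state '1') occurs in A and J but conflicts with the nesting implied by the other characters — most parsimoniously interpreted as homoplasy.
Only F and W show the derived state '1' for lateral line, supporting them as a clade.
bioluminescent organ (derived state '0') is shared by F, J, P, and W — a synapomorphy uniting that clade.
Only F, P, and W show the derived state '0' for caudal autotomy, supporting them as a clade.
Most parsimonious ingroup topology: ((J,((W,F),P)),(A,C)).
W and F share a more recent common ancestor with each other than either does with J, so J is the least closely related of the three.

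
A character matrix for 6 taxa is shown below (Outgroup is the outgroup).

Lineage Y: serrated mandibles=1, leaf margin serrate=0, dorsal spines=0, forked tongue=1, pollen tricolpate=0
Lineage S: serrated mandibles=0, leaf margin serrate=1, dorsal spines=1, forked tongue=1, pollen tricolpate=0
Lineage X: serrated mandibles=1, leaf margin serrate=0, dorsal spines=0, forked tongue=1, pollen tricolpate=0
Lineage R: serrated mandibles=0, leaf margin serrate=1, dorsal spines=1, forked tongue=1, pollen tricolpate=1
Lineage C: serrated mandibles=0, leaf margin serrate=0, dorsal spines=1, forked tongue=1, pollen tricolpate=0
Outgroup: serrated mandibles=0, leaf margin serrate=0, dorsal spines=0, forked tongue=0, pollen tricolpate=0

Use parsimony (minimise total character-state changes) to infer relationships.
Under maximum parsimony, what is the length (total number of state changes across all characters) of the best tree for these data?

The outgroup has state '0' for every character, so '1' is the derived state throughout.
serrated mandibles: derived state '1' in Lineage X and Lineage Y only — synapomorphy for {Lineage X, Lineage Y}.
Only Lineage R and Lineage S show the derived state '1' for leaf margin serrate, supporting them as a clade.
dorsal spines (derived state '1') is shared by Lineage C, Lineage R, and Lineage S — a synapomorphy uniting that clade.
forked tongue (derived state '1') is shared by all ingroup taxa — unites the whole ingroup.
pollen tricolpate: derived state '1' in Lineage R only — an autapomorphy, so it tells us nothing about relationships among taxa.
Most parsimonious ingroup topology: (((Lineage R,Lineage S),Lineage C),(Lineage X,Lineage Y)).
Changes per character on this tree: serrated mandibles: 1; leaf margin serrate: 1; dorsal spines: 1; forked tongue: 1; pollen tricolpate: 1.
Total = 5.

5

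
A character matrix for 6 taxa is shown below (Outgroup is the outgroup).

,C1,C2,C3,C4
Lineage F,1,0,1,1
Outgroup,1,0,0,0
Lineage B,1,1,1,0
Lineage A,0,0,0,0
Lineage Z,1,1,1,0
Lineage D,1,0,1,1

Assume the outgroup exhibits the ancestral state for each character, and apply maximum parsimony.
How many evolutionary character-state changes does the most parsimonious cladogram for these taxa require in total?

4

Character polarity is set by the outgroup: the derived state is whichever differs from the outgroup's state, so for C1 the derived state is '0', and for the remaining characters it is '1'.
C1: derived state '0' in Lineage A only — an autapomorphy, so it tells us nothing about relationships among taxa.
C2: derived state '1' in Lineage B and Lineage Z only — synapomorphy for {Lineage B, Lineage Z}.
C3: derived state '1' in Lineage B, Lineage D, Lineage F, and Lineage Z only — synapomorphy for {Lineage B, Lineage D, Lineage F, Lineage Z}.
Only Lineage D and Lineage F show the derived state '1' for C4, supporting them as a clade.
Most parsimonious ingroup topology: (((Lineage B,Lineage Z),(Lineage D,Lineage F)),Lineage A).
Changes per character on this tree: C1: 1; C2: 1; C3: 1; C4: 1.
Total = 4.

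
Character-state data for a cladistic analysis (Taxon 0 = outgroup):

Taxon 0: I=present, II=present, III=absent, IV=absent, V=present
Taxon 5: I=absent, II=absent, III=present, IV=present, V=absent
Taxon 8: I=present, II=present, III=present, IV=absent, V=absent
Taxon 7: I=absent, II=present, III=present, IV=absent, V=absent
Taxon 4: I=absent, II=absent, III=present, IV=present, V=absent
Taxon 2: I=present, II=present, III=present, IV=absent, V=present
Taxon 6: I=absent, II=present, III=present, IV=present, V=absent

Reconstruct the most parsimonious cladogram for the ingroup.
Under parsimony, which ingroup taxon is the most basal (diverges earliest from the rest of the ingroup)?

Taxon 2

Character polarity is set by the outgroup: the derived state is whichever differs from the outgroup's state, so for I, II, V the derived state is 'absent', and for the remaining characters it is 'present'.
Only Taxon 4, Taxon 5, Taxon 6, and Taxon 7 show the derived state 'absent' for I, supporting them as a clade.
II: derived state 'absent' in Taxon 4 and Taxon 5 only — synapomorphy for {Taxon 4, Taxon 5}.
All ingroup taxa share the derived state 'present' for III; it defines the ingroup but does not resolve relationships within it.
Only Taxon 4, Taxon 5, and Taxon 6 show the derived state 'present' for IV, supporting them as a clade.
V (derived state 'absent') is shared by Taxon 4, Taxon 5, Taxon 6, Taxon 7, and Taxon 8 — a synapomorphy uniting that clade.
Most parsimonious ingroup topology: (((((Taxon 5,Taxon 4),Taxon 6),Taxon 7),Taxon 8),Taxon 2).
Taxon 2 is sister to the clade containing all other ingroup taxa, so it is the earliest-diverging (most basal) ingroup lineage.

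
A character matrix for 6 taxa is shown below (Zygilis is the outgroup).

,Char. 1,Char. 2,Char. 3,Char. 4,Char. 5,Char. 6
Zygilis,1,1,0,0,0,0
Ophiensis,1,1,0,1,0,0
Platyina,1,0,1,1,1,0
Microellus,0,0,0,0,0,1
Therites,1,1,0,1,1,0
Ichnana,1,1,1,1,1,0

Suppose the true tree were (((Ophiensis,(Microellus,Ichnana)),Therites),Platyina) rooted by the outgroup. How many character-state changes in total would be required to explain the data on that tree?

Map each character onto (((Ophiensis,(Microellus,Ichnana)),Therites),Platyina) (rooted by Zygilis) and count the minimum state changes it requires (Fitch parsimony):
Char. 1: 1; Char. 2: 2; Char. 3: 2; Char. 4: 2; Char. 5: 3; Char. 6: 1.
Total tree length = 11.

11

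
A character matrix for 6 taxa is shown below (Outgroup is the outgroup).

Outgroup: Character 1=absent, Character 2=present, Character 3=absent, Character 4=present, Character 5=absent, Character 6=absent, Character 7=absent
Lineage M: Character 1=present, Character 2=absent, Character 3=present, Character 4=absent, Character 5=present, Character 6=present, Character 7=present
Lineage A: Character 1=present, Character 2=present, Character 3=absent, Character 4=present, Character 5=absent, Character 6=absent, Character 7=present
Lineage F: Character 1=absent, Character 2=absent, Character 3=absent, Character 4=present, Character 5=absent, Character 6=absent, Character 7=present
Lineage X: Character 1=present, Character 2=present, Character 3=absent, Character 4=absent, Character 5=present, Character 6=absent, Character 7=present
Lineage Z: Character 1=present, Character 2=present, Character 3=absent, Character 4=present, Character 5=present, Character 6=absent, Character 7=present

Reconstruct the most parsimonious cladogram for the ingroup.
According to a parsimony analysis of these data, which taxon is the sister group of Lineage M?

Lineage X

Character polarity is set by the outgroup: the derived state is whichever differs from the outgroup's state, so for Character 2, Character 4 the derived state is 'absent', and for the remaining characters it is 'present'.
Character 1: derived state 'present' in Lineage A, Lineage M, Lineage X, and Lineage Z only — synapomorphy for {Lineage A, Lineage M, Lineage X, Lineage Z}.
Character 2 groups Lineage F and Lineage M, which is incompatible with the clades supported by the remaining characters; treating it as convergent (homoplasy) costs fewer steps than any alternative tree.
Character 3 (derived state 'present') is unique to Lineage M (autapomorphy; uninformative for grouping).
Character 4 (derived state 'absent') is shared by Lineage M and Lineage X — a synapomorphy uniting that clade.
Only Lineage M, Lineage X, and Lineage Z show the derived state 'present' for Character 5, supporting them as a clade.
Character 6: derived state 'present' in Lineage M only — an autapomorphy, so it tells us nothing about relationships among taxa.
All ingroup taxa share the derived state 'present' for Character 7; it defines the ingroup but does not resolve relationships within it.
Most parsimonious ingroup topology: ((((Lineage M,Lineage X),Lineage Z),Lineage A),Lineage F).
Lineage M and Lineage X form a cherry on this tree, so they are sister taxa.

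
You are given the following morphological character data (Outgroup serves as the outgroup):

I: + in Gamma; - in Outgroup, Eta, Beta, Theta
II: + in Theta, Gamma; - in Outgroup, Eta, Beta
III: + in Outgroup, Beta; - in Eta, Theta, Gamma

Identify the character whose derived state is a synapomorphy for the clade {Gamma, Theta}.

Character polarity is set by the outgroup: the derived state is whichever differs from the outgroup's state, so for III the derived state is '-', and for the remaining characters it is '+'.
I: derived state '+' in Gamma only — an autapomorphy, so it tells us nothing about relationships among taxa.
II: derived state '+' in Gamma and Theta only — synapomorphy for {Gamma, Theta}.
III: derived state '-' in Eta, Gamma, and Theta only — synapomorphy for {Eta, Gamma, Theta}.
Most parsimonious ingroup topology: ((Eta,(Theta,Gamma)),Beta).
The clade {Gamma, Theta} is supported by II: its derived state '+' occurs in exactly those taxa and in no other taxon (including the outgroup).

II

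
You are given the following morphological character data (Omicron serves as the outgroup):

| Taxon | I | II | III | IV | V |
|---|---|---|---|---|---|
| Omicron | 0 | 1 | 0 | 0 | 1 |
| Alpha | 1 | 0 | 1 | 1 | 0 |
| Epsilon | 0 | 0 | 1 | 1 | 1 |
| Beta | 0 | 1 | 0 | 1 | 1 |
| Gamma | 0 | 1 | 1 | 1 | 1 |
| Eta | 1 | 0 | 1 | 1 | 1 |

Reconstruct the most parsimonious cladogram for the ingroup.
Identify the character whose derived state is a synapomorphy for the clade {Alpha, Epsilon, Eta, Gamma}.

Character polarity is set by the outgroup: the derived state is whichever differs from the outgroup's state, so for II, V the derived state is '0', and for the remaining characters it is '1'.
I: derived state '1' in Alpha and Eta only — synapomorphy for {Alpha, Eta}.
II: derived state '0' in Alpha, Epsilon, and Eta only — synapomorphy for {Alpha, Epsilon, Eta}.
Only Alpha, Epsilon, Eta, and Gamma show the derived state '1' for III, supporting them as a clade.
IV (derived state '1') is shared by all ingroup taxa — unites the whole ingroup.
V (derived state '0') is unique to Alpha (autapomorphy; uninformative for grouping).
Most parsimonious ingroup topology: ((((Alpha,Eta),Epsilon),Gamma),Beta).
The clade {Alpha, Epsilon, Eta, Gamma} is supported by III: its derived state '1' occurs in exactly those taxa and in no other taxon (including the outgroup).

III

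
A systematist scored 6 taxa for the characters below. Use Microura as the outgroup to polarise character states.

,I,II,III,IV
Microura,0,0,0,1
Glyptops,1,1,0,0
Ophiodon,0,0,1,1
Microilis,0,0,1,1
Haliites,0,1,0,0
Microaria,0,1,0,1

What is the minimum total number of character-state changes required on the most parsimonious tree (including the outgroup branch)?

4

Character polarity is set by the outgroup: the derived state is whichever differs from the outgroup's state, so for IV the derived state is '0', and for the remaining characters it is '1'.
I (derived state '1') is unique to Glyptops (autapomorphy; uninformative for grouping).
II (derived state '1') is shared by Glyptops, Haliites, and Microaria — a synapomorphy uniting that clade.
III (derived state '1') is shared by Microilis and Ophiodon — a synapomorphy uniting that clade.
Only Glyptops and Haliites show the derived state '0' for IV, supporting them as a clade.
Most parsimonious ingroup topology: (((Glyptops,Haliites),Microaria),(Ophiodon,Microilis)).
Changes per character on this tree: I: 1; II: 1; III: 1; IV: 1.
Total = 4.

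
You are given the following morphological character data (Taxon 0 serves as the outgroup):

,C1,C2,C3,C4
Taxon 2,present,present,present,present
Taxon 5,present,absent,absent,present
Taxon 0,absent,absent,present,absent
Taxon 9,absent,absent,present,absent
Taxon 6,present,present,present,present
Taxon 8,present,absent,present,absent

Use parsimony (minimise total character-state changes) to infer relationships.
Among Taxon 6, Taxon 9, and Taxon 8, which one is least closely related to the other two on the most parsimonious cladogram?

Taxon 9

Character polarity is set by the outgroup: the derived state is whichever differs from the outgroup's state, so for C3 the derived state is 'absent', and for the remaining characters it is 'present'.
C1 (derived state 'present') is shared by Taxon 2, Taxon 5, Taxon 6, and Taxon 8 — a synapomorphy uniting that clade.
C2: derived state 'present' in Taxon 2 and Taxon 6 only — synapomorphy for {Taxon 2, Taxon 6}.
C3 (derived state 'absent') is unique to Taxon 5 (autapomorphy; uninformative for grouping).
C4 (derived state 'present') is shared by Taxon 2, Taxon 5, and Taxon 6 — a synapomorphy uniting that clade.
Most parsimonious ingroup topology: ((((Taxon 6,Taxon 2),Taxon 5),Taxon 8),Taxon 9).
Taxon 8 and Taxon 6 share a more recent common ancestor with each other than either does with Taxon 9, so Taxon 9 is the least closely related of the three.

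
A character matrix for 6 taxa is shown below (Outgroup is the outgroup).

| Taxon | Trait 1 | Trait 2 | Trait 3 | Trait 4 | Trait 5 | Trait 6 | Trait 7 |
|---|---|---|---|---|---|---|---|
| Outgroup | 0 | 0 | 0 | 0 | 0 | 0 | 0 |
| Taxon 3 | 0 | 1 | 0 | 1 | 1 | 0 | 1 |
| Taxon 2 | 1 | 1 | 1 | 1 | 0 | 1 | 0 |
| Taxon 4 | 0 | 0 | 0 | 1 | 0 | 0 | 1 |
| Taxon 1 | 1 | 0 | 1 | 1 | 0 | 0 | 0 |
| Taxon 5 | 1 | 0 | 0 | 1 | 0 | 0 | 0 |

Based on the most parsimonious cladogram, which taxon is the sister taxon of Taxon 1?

The outgroup has state '0' for every character, so '1' is the derived state throughout.
Trait 1: derived state '1' in Taxon 1, Taxon 2, and Taxon 5 only — synapomorphy for {Taxon 1, Taxon 2, Taxon 5}.
Trait 2 (state '1') occurs in Taxon 2 and Taxon 3 but conflicts with the nesting implied by the other characters — most parsimoniously interpreted as homoplasy.
Trait 3 (derived state '1') is shared by Taxon 1 and Taxon 2 — a synapomorphy uniting that clade.
All ingroup taxa share the derived state '1' for Trait 4; it defines the ingroup but does not resolve relationships within it.
Trait 5: derived state '1' in Taxon 3 only — an autapomorphy, so it tells us nothing about relationships among taxa.
Trait 6: derived state '1' in Taxon 2 only — an autapomorphy, so it tells us nothing about relationships among taxa.
Trait 7: derived state '1' in Taxon 3 and Taxon 4 only — synapomorphy for {Taxon 3, Taxon 4}.
Most parsimonious ingroup topology: ((Taxon 3,Taxon 4),((Taxon 2,Taxon 1),Taxon 5)).
Taxon 1 and Taxon 2 form a cherry on this tree, so they are sister taxa.

Taxon 2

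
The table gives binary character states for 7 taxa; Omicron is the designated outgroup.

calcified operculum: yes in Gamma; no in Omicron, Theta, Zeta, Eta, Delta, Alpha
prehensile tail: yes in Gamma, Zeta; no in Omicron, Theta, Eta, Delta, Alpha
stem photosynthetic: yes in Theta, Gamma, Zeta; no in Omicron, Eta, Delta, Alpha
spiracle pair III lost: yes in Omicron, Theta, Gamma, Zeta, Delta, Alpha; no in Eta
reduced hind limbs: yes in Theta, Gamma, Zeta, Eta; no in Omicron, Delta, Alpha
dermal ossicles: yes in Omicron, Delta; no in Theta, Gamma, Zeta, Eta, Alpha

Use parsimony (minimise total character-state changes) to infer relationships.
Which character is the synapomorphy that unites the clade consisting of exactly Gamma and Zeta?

Character polarity is set by the outgroup: the derived state is whichever differs from the outgroup's state, so for spiracle pair III lost, dermal ossicles the derived state is 'no', and for the remaining characters it is 'yes'.
calcified operculum: derived state 'yes' in Gamma only — an autapomorphy, so it tells us nothing about relationships among taxa.
prehensile tail: derived state 'yes' in Gamma and Zeta only — synapomorphy for {Gamma, Zeta}.
stem photosynthetic: derived state 'yes' in Gamma, Theta, and Zeta only — synapomorphy for {Gamma, Theta, Zeta}.
spiracle pair III lost: derived state 'no' in Eta only — an autapomorphy, so it tells us nothing about relationships among taxa.
Only Eta, Gamma, Theta, and Zeta show the derived state 'yes' for reduced hind limbs, supporting them as a clade.
dermal ossicles: derived state 'no' in Alpha, Eta, Gamma, Theta, and Zeta only — synapomorphy for {Alpha, Eta, Gamma, Theta, Zeta}.
Most parsimonious ingroup topology: ((((Theta,(Gamma,Zeta)),Eta),Alpha),Delta).
The clade {Gamma, Zeta} is supported by prehensile tail: its derived state 'yes' occurs in exactly those taxa and in no other taxon (including the outgroup).

prehensile tail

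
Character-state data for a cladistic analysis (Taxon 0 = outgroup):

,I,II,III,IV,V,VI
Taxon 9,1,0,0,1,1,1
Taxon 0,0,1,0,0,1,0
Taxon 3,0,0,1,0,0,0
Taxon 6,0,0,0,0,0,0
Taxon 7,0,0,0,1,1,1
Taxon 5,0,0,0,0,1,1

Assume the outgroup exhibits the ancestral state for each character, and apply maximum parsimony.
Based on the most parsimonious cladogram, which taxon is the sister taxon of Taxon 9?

Taxon 7

Character polarity is set by the outgroup: the derived state is whichever differs from the outgroup's state, so for II, V the derived state is '0', and for the remaining characters it is '1'.
I: derived state '1' in Taxon 9 only — an autapomorphy, so it tells us nothing about relationships among taxa.
II (derived state '0') is shared by all ingroup taxa — unites the whole ingroup.
III: derived state '1' in Taxon 3 only — an autapomorphy, so it tells us nothing about relationships among taxa.
IV: derived state '1' in Taxon 7 and Taxon 9 only — synapomorphy for {Taxon 7, Taxon 9}.
Only Taxon 3 and Taxon 6 show the derived state '0' for V, supporting them as a clade.
Only Taxon 5, Taxon 7, and Taxon 9 show the derived state '1' for VI, supporting them as a clade.
Most parsimonious ingroup topology: ((Taxon 5,(Taxon 9,Taxon 7)),(Taxon 3,Taxon 6)).
Taxon 9 and Taxon 7 form a cherry on this tree, so they are sister taxa.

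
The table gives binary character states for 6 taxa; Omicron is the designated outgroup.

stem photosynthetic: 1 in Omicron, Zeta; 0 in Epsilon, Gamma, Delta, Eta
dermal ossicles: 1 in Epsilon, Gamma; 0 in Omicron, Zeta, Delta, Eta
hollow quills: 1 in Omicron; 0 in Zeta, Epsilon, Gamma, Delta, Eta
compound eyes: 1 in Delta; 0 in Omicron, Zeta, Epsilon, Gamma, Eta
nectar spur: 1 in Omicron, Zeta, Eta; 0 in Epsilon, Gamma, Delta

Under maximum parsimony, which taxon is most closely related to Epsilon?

Gamma

Character polarity is set by the outgroup: the derived state is whichever differs from the outgroup's state, so for stem photosynthetic, hollow quills, nectar spur the derived state is '0', and for the remaining characters it is '1'.
stem photosynthetic (derived state '0') is shared by Delta, Epsilon, Eta, and Gamma — a synapomorphy uniting that clade.
Only Epsilon and Gamma show the derived state '1' for dermal ossicles, supporting them as a clade.
All ingroup taxa share the derived state '0' for hollow quills; it defines the ingroup but does not resolve relationships within it.
compound eyes: derived state '1' in Delta only — an autapomorphy, so it tells us nothing about relationships among taxa.
nectar spur: derived state '0' in Delta, Epsilon, and Gamma only — synapomorphy for {Delta, Epsilon, Gamma}.
Most parsimonious ingroup topology: (Zeta,(((Epsilon,Gamma),Delta),Eta)).
Epsilon and Gamma form a cherry on this tree, so they are sister taxa.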